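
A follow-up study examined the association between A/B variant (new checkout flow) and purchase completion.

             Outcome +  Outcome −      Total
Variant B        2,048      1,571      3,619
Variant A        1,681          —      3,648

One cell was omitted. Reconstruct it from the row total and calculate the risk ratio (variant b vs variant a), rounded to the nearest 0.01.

The missing cell is in the unexposed row: 3648 − 1681 = 1967.
So a = 2048, b = 1571, c = 1681, d = 1967.
RR = [a/(a+b)] / [c/(c+d)] = (2048/3619) / (1681/3648) = 0.56590/0.46080 = 1.22809

1.23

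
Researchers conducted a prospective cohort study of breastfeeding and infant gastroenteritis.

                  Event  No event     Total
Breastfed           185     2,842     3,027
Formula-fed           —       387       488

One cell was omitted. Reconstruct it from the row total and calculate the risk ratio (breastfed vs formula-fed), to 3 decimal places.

0.295

The missing cell is in the unexposed row: 488 − 387 = 101.
So a = 185, b = 2842, c = 101, d = 387.
RR = [a/(a+b)] / [c/(c+d)] = (185/3027) / (101/488) = 0.06112/0.20697 = 0.29530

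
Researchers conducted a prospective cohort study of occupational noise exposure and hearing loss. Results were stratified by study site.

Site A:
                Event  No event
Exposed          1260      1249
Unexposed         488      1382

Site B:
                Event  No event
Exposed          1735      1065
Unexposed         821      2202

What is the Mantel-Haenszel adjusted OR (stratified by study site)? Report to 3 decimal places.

OR_MH = Σ(aᵢdᵢ/nᵢ) / Σ(bᵢcᵢ/nᵢ), where nᵢ is the stratum total.
Stratum 1 (Site A): n = 4379; a·d/n = 1260·1382/4379 = 397.6524; b·c/n = 1249·488/4379 = 139.1898
Stratum 2 (Site B): n = 5823; a·d/n = 1735·2202/5823 = 656.0999; b·c/n = 1065·821/5823 = 150.1571
OR_MH = (397.6524 + 656.0999) / (139.1898 + 150.1571) = 1053.7524 / 289.3469 = 3.64183

3.642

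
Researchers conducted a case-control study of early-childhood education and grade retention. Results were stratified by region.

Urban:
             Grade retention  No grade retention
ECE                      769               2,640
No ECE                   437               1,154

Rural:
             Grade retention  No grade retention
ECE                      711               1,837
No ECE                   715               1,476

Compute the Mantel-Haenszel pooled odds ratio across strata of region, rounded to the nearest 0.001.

0.785

OR_MH = Σ(aᵢdᵢ/nᵢ) / Σ(bᵢcᵢ/nᵢ), where nᵢ is the stratum total.
Stratum 1 (Urban): n = 5000; a·d/n = 769·1154/5000 = 177.4852; b·c/n = 2640·437/5000 = 230.7360
Stratum 2 (Rural): n = 4739; a·d/n = 711·1476/4739 = 221.4467; b·c/n = 1837·715/4739 = 277.1587
OR_MH = (177.4852 + 221.4467) / (230.7360 + 277.1587) = 398.9319 / 507.8947 = 0.78546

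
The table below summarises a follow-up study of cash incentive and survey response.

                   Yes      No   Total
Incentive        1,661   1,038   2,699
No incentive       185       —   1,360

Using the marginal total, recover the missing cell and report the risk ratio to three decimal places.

4.524

The missing cell is in the unexposed row: 1360 − 185 = 1175.
So a = 1661, b = 1038, c = 185, d = 1175.
RR = [a/(a+b)] / [c/(c+d)] = (1661/2699) / (185/1360) = 0.61541/0.13603 = 4.52412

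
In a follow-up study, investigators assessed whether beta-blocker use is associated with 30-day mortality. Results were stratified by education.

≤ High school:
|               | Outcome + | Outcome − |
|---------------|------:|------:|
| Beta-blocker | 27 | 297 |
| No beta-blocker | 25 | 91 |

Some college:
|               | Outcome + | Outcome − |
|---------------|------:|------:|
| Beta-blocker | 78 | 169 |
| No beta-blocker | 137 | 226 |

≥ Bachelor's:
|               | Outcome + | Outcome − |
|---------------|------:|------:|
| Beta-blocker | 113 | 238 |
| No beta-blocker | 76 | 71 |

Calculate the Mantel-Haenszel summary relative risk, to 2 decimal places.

RR_MH = Σ(aᵢ·n₀ᵢ/nᵢ) / Σ(cᵢ·n₁ᵢ/nᵢ), with n₁ᵢ = aᵢ+bᵢ (exposed), n₀ᵢ = cᵢ+dᵢ (unexposed), nᵢ = n₁ᵢ+n₀ᵢ.
Stratum 1 (≤ High school): n₁ = 324, n₀ = 116, n = 440; a·n₀/n = 27·116/440 = 7.1182; c·n₁/n = 25·324/440 = 18.4091
Stratum 2 (Some college): n₁ = 247, n₀ = 363, n = 610; a·n₀/n = 78·363/610 = 46.4164; c·n₁/n = 137·247/610 = 55.4738
Stratum 3 (≥ Bachelor's): n₁ = 351, n₀ = 147, n = 498; a·n₀/n = 113·147/498 = 33.3554; c·n₁/n = 76·351/498 = 53.5663
RR_MH = (7.1182 + 46.4164 + 33.3554) / (18.4091 + 55.4738 + 53.5663) = 86.8900 / 127.4491 = 0.68176

0.68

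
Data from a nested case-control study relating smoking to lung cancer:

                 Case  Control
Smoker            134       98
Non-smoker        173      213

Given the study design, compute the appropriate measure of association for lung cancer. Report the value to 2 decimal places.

Cells: a = 134, b = 98, c = 173, d = 213.
This is a nested case-control study: participants were sampled on outcome status, so risks in the source population cannot be estimated directly — relative risk is not valid here. The odds ratio is the appropriate measure.
OR = (a·d)/(b·c) = (134 × 213) / (98 × 173) = 28542 / 16954 = 1.68350

1.68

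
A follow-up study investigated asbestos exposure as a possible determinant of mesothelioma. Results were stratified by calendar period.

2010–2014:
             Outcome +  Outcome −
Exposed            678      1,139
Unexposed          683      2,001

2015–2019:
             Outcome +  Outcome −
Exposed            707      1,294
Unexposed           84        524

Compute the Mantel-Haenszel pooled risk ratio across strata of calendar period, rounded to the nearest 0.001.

RR_MH = Σ(aᵢ·n₀ᵢ/nᵢ) / Σ(cᵢ·n₁ᵢ/nᵢ), with n₁ᵢ = aᵢ+bᵢ (exposed), n₀ᵢ = cᵢ+dᵢ (unexposed), nᵢ = n₁ᵢ+n₀ᵢ.
Stratum 1 (2010–2014): n₁ = 1817, n₀ = 2684, n = 4501; a·n₀/n = 678·2684/4501 = 404.2995; c·n₁/n = 683·1817/4501 = 275.7190
Stratum 2 (2015–2019): n₁ = 2001, n₀ = 608, n = 2609; a·n₀/n = 707·608/2609 = 164.7589; c·n₁/n = 84·2001/2609 = 64.4247
RR_MH = (404.2995 + 164.7589) / (275.7190 + 64.4247) = 569.0584 / 340.1436 = 1.67299

1.673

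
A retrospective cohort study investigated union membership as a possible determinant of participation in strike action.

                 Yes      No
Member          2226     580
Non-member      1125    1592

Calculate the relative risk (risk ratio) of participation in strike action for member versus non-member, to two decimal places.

1.92

Cells: a = 2226, b = 580, c = 1125, d = 1592.
Risk in exposed = 2226/2806 = 0.79330; risk in unexposed = 1125/2717 = 0.41406.
RR = 0.79330 / 0.41406 = 1.91591
The risk among the exposed is 1.92 times that among the unexposed.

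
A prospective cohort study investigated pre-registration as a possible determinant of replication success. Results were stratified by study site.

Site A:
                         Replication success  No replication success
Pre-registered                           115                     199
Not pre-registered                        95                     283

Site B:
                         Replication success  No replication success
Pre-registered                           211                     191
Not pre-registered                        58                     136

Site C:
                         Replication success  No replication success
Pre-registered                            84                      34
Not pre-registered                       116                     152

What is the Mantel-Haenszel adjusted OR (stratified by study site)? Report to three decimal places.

2.285

OR_MH = Σ(aᵢdᵢ/nᵢ) / Σ(bᵢcᵢ/nᵢ), where nᵢ is the stratum total.
Stratum 1 (Site A): n = 692; a·d/n = 115·283/692 = 47.0303; b·c/n = 199·95/692 = 27.3194
Stratum 2 (Site B): n = 596; a·d/n = 211·136/596 = 48.1477; b·c/n = 191·58/596 = 18.5872
Stratum 3 (Site C): n = 386; a·d/n = 84·152/386 = 33.0777; b·c/n = 34·116/386 = 10.2176
OR_MH = (47.0303 + 48.1477 + 33.0777) / (27.3194 + 18.5872 + 10.2176) = 128.2557 / 56.1242 = 2.28521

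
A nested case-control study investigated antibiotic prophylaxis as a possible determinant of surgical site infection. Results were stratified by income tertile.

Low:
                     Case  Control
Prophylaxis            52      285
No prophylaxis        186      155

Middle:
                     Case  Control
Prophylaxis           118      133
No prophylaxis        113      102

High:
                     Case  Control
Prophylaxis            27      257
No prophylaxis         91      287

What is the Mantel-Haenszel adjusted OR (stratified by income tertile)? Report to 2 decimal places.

OR_MH = Σ(aᵢdᵢ/nᵢ) / Σ(bᵢcᵢ/nᵢ), where nᵢ is the stratum total.
Stratum 1 (Low): n = 678; a·d/n = 52·155/678 = 11.8879; b·c/n = 285·186/678 = 78.1858
Stratum 2 (Middle): n = 466; a·d/n = 118·102/466 = 25.8283; b·c/n = 133·113/466 = 32.2511
Stratum 3 (High): n = 662; a·d/n = 27·287/662 = 11.7054; b·c/n = 257·91/662 = 35.3278
OR_MH = (11.8879 + 25.8283 + 11.7054) / (78.1858 + 32.2511 + 35.3278) = 49.4217 / 145.7647 = 0.33905

0.34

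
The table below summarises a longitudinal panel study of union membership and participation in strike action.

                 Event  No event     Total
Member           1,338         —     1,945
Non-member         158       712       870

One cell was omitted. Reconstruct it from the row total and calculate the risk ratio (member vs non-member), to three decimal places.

3.788

The missing cell is in the exposed row: 1945 − 1338 = 607.
So a = 1338, b = 607, c = 158, d = 712.
RR = [a/(a+b)] / [c/(c+d)] = (1338/1945) / (158/870) = 0.68792/0.18161 = 3.78790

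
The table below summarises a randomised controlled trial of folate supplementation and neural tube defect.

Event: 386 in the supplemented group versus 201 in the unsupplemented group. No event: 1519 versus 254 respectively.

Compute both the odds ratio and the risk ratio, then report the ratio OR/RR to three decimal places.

From the description: a = 386, b = 1519, c = 201, d = 254.
OR = (386·254)/(1519·201) = 98044/305319 = 0.32112
Risk in exposed = 386/1905 = 0.20262; risk in unexposed = 201/455 = 0.44176; RR = 0.45868
OR/RR = 0.32112 / 0.45868 = 0.70010
The outcome is not rare, so the OR lies further from 1 than the RR.

0.700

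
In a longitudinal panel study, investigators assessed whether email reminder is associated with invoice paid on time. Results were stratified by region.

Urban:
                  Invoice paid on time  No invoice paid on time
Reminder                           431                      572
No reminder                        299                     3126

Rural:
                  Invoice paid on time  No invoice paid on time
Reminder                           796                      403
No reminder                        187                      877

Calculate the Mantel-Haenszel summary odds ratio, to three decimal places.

8.519

OR_MH = Σ(aᵢdᵢ/nᵢ) / Σ(bᵢcᵢ/nᵢ), where nᵢ is the stratum total.
Stratum 1 (Urban): n = 4428; a·d/n = 431·3126/4428 = 304.2696; b·c/n = 572·299/4428 = 38.6242
Stratum 2 (Rural): n = 2263; a·d/n = 796·877/2263 = 308.4808; b·c/n = 403·187/2263 = 33.3014
OR_MH = (304.2696 + 308.4808) / (38.6242 + 33.3014) = 612.7504 / 71.9256 = 8.51923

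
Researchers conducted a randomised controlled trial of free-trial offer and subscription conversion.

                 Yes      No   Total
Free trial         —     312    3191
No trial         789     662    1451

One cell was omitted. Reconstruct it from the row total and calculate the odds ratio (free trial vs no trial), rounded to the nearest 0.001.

The missing cell is in the exposed row: 3191 − 312 = 2879.
So a = 2879, b = 312, c = 789, d = 662.
OR = (a·d)/(b·c) = (2879 × 662) / (312 × 789) = 1905898 / 246168 = 7.74227

7.742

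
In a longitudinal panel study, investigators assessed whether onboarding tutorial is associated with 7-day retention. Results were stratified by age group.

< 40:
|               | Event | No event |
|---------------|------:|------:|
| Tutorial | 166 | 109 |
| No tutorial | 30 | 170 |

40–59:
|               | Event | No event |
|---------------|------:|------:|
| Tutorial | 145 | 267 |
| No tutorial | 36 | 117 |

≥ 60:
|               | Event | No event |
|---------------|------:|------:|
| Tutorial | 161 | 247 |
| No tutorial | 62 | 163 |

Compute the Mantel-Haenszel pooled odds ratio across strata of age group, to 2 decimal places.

2.72

OR_MH = Σ(aᵢdᵢ/nᵢ) / Σ(bᵢcᵢ/nᵢ), where nᵢ is the stratum total.
Stratum 1 (< 40): n = 475; a·d/n = 166·170/475 = 59.4105; b·c/n = 109·30/475 = 6.8842
Stratum 2 (40–59): n = 565; a·d/n = 145·117/565 = 30.0265; b·c/n = 267·36/565 = 17.0124
Stratum 3 (≥ 60): n = 633; a·d/n = 161·163/633 = 41.4581; b·c/n = 247·62/633 = 24.1927
OR_MH = (59.4105 + 30.0265 + 41.4581) / (6.8842 + 17.0124 + 24.1927) = 130.8952 / 48.0893 = 2.72192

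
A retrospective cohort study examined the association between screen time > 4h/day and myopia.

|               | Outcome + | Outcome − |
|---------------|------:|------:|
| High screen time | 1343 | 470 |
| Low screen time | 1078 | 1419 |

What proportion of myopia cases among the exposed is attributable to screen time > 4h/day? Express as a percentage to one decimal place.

Cells: a = 1343, b = 470, c = 1078, d = 1419.
Risk in exposed = 1343/1813 = 0.74076; risk in unexposed = 1078/2497 = 0.43172.
RR = 0.74076/0.43172 = 1.71584
AR% = (RR − 1)/RR × 100 = (1.71584 − 1)/1.71584 × 100 = 41.7197%

41.7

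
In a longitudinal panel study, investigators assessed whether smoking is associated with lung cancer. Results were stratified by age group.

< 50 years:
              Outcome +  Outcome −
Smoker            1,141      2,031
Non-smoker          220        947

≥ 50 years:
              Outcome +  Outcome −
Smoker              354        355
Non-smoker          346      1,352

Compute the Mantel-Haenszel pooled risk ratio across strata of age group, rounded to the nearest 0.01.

2.12

RR_MH = Σ(aᵢ·n₀ᵢ/nᵢ) / Σ(cᵢ·n₁ᵢ/nᵢ), with n₁ᵢ = aᵢ+bᵢ (exposed), n₀ᵢ = cᵢ+dᵢ (unexposed), nᵢ = n₁ᵢ+n₀ᵢ.
Stratum 1 (< 50 years): n₁ = 3172, n₀ = 1167, n = 4339; a·n₀/n = 1141·1167/4339 = 306.8788; c·n₁/n = 220·3172/4339 = 160.8297
Stratum 2 (≥ 50 years): n₁ = 709, n₀ = 1698, n = 2407; a·n₀/n = 354·1698/2407 = 249.7266; c·n₁/n = 346·709/2407 = 101.9169
RR_MH = (306.8788 + 249.7266) / (160.8297 + 101.9169) = 556.6054 / 262.7466 = 2.11841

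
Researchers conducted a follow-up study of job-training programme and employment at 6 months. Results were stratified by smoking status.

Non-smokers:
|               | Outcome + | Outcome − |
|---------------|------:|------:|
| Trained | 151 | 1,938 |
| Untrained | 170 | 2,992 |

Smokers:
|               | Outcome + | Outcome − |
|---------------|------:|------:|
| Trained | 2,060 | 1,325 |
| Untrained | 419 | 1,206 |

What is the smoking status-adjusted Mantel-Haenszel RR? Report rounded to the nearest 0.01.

RR_MH = Σ(aᵢ·n₀ᵢ/nᵢ) / Σ(cᵢ·n₁ᵢ/nᵢ), with n₁ᵢ = aᵢ+bᵢ (exposed), n₀ᵢ = cᵢ+dᵢ (unexposed), nᵢ = n₁ᵢ+n₀ᵢ.
Stratum 1 (Non-smokers): n₁ = 2089, n₀ = 3162, n = 5251; a·n₀/n = 151·3162/5251 = 90.9278; c·n₁/n = 170·2089/5251 = 67.6309
Stratum 2 (Smokers): n₁ = 3385, n₀ = 1625, n = 5010; a·n₀/n = 2060·1625/5010 = 668.1637; c·n₁/n = 419·3385/5010 = 283.0968
RR_MH = (90.9278 + 668.1637) / (67.6309 + 283.0968) = 759.0915 / 350.7277 = 2.16433

2.16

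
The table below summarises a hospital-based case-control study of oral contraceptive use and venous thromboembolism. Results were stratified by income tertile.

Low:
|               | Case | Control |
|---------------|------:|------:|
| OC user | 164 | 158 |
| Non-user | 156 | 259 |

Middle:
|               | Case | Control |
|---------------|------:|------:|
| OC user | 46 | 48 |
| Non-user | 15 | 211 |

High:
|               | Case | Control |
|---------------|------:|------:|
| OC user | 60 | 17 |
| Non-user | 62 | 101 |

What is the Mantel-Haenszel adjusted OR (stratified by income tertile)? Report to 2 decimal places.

2.82

OR_MH = Σ(aᵢdᵢ/nᵢ) / Σ(bᵢcᵢ/nᵢ), where nᵢ is the stratum total.
Stratum 1 (Low): n = 737; a·d/n = 164·259/737 = 57.6336; b·c/n = 158·156/737 = 33.4437
Stratum 2 (Middle): n = 320; a·d/n = 46·211/320 = 30.3313; b·c/n = 48·15/320 = 2.2500
Stratum 3 (High): n = 240; a·d/n = 60·101/240 = 25.2500; b·c/n = 17·62/240 = 4.3917
OR_MH = (57.6336 + 30.3313 + 25.2500) / (33.4437 + 2.2500 + 4.3917) = 113.2149 / 40.0854 = 2.82435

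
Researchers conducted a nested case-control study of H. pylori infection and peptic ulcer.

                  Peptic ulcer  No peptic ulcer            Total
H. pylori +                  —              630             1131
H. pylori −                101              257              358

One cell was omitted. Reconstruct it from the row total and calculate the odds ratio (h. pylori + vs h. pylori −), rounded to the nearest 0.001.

2.024

The missing cell is in the exposed row: 1131 − 630 = 501.
So a = 501, b = 630, c = 101, d = 257.
OR = (a·d)/(b·c) = (501 × 257) / (630 × 101) = 128757 / 63630 = 2.02353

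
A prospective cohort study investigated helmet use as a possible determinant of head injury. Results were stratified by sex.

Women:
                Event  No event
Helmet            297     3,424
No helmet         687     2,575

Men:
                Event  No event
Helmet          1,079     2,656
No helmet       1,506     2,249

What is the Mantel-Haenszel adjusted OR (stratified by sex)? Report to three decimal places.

OR_MH = Σ(aᵢdᵢ/nᵢ) / Σ(bᵢcᵢ/nᵢ), where nᵢ is the stratum total.
Stratum 1 (Women): n = 6983; a·d/n = 297·2575/6983 = 109.5195; b·c/n = 3424·687/6983 = 336.8592
Stratum 2 (Men): n = 7490; a·d/n = 1079·2249/7490 = 323.9881; b·c/n = 2656·1506/7490 = 534.0368
OR_MH = (109.5195 + 323.9881) / (336.8592 + 534.0368) = 433.5077 / 870.8961 = 0.49777

0.498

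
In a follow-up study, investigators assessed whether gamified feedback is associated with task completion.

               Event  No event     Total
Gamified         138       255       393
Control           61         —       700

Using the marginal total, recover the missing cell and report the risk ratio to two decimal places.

4.03

The missing cell is in the unexposed row: 700 − 61 = 639.
So a = 138, b = 255, c = 61, d = 639.
RR = [a/(a+b)] / [c/(c+d)] = (138/393) / (61/700) = 0.35115/0.08714 = 4.02953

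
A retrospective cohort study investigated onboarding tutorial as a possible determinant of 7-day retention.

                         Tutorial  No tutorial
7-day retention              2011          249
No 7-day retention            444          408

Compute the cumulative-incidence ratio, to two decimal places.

2.16

Reading the table with exposure as columns: a = 2011 (Tutorial, case), b = 444 (Tutorial, non-case), c = 249 (No tutorial, case), d = 408.
Risk in exposed = 2011/2455 = 0.81914; risk in unexposed = 249/657 = 0.37900.
RR = 0.81914 / 0.37900 = 2.16136
The risk among the exposed is 2.16 times that among the unexposed.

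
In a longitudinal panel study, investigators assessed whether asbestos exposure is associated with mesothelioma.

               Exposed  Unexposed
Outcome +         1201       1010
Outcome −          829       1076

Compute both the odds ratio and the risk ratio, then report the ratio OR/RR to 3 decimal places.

Reading the table with exposure as columns: a = 1201 (Exposed, case), b = 829 (Exposed, non-case), c = 1010 (Unexposed, case), d = 1076.
OR = (1201·1076)/(829·1010) = 1292276/837290 = 1.54340
Risk in exposed = 1201/2030 = 0.59163; risk in unexposed = 1010/2086 = 0.48418; RR = 1.22191
OR/RR = 1.54340 / 1.22191 = 1.26311
The outcome is not rare, so the OR lies further from 1 than the RR.

1.263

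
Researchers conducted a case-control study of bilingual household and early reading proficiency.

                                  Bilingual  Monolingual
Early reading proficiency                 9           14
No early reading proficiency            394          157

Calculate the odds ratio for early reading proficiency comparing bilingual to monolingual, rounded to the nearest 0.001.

0.256

Reading the table with exposure as columns: a = 9 (Bilingual, case), b = 394 (Bilingual, non-case), c = 14 (Monolingual, case), d = 157.
OR = (a·d)/(b·c) = (9 × 157) / (394 × 14) = 1413 / 5516 = 0.25616
Exposure is associated with lower odds of early reading proficiency (OR = 0.26 < 1).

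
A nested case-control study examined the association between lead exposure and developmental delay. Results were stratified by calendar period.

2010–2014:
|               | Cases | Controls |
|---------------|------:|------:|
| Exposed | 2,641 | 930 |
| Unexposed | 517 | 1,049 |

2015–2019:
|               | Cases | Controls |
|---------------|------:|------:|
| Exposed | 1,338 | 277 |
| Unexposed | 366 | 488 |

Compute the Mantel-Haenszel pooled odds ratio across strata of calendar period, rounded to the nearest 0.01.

5.97

OR_MH = Σ(aᵢdᵢ/nᵢ) / Σ(bᵢcᵢ/nᵢ), where nᵢ is the stratum total.
Stratum 1 (2010–2014): n = 5137; a·d/n = 2641·1049/5137 = 539.3048; b·c/n = 930·517/5137 = 93.5974
Stratum 2 (2015–2019): n = 2469; a·d/n = 1338·488/2469 = 264.4569; b·c/n = 277·366/2469 = 41.0620
OR_MH = (539.3048 + 264.4569) / (93.5974 + 41.0620) = 803.7617 / 134.6594 = 5.96885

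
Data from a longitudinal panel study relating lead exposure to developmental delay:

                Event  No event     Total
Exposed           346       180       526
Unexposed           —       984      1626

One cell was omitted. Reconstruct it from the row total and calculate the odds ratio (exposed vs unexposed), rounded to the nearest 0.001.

2.946

The missing cell is in the unexposed row: 1626 − 984 = 642.
So a = 346, b = 180, c = 642, d = 984.
OR = (a·d)/(b·c) = (346 × 984) / (180 × 642) = 340464 / 115560 = 2.94621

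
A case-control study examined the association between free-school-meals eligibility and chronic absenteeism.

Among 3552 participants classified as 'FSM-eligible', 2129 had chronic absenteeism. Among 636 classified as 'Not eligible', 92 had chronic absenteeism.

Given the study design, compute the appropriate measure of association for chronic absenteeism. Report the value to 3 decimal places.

From the description: a = 2129, b = 1423, c = 92, d = 544.
This is a case-control study: participants were sampled on outcome status, so risks in the source population cannot be estimated directly — relative risk is not valid here. The odds ratio is the appropriate measure.
OR = (a·d)/(b·c) = (2129 × 544) / (1423 × 92) = 1158176 / 130916 = 8.84671

8.847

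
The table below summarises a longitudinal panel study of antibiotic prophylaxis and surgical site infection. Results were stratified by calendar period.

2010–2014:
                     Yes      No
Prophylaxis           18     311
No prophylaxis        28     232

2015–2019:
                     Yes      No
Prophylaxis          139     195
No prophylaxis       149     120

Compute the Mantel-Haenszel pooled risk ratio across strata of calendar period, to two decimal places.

0.71

RR_MH = Σ(aᵢ·n₀ᵢ/nᵢ) / Σ(cᵢ·n₁ᵢ/nᵢ), with n₁ᵢ = aᵢ+bᵢ (exposed), n₀ᵢ = cᵢ+dᵢ (unexposed), nᵢ = n₁ᵢ+n₀ᵢ.
Stratum 1 (2010–2014): n₁ = 329, n₀ = 260, n = 589; a·n₀/n = 18·260/589 = 7.9457; c·n₁/n = 28·329/589 = 15.6401
Stratum 2 (2015–2019): n₁ = 334, n₀ = 269, n = 603; a·n₀/n = 139·269/603 = 62.0083; c·n₁/n = 149·334/603 = 82.5307
RR_MH = (7.9457 + 62.0083) / (15.6401 + 82.5307) = 69.9540 / 98.1707 = 0.71257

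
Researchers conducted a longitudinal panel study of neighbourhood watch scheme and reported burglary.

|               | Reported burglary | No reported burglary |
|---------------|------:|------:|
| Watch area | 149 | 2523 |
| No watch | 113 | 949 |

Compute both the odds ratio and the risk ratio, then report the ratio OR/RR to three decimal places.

Cells: a = 149, b = 2523, c = 113, d = 949.
OR = (149·949)/(2523·113) = 141401/285099 = 0.49597
Risk in exposed = 149/2672 = 0.05576; risk in unexposed = 113/1062 = 0.10640; RR = 0.52408
OR/RR = 0.49597 / 0.52408 = 0.94637
The outcome is not rare, so the OR lies further from 1 than the RR.

0.946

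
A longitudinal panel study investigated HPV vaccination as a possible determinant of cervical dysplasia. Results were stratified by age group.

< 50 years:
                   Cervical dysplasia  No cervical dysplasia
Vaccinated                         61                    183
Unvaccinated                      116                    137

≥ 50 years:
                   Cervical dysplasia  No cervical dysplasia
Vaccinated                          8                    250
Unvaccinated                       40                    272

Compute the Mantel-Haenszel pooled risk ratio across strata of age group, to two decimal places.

RR_MH = Σ(aᵢ·n₀ᵢ/nᵢ) / Σ(cᵢ·n₁ᵢ/nᵢ), with n₁ᵢ = aᵢ+bᵢ (exposed), n₀ᵢ = cᵢ+dᵢ (unexposed), nᵢ = n₁ᵢ+n₀ᵢ.
Stratum 1 (< 50 years): n₁ = 244, n₀ = 253, n = 497; a·n₀/n = 61·253/497 = 31.0523; c·n₁/n = 116·244/497 = 56.9497
Stratum 2 (≥ 50 years): n₁ = 258, n₀ = 312, n = 570; a·n₀/n = 8·312/570 = 4.3789; c·n₁/n = 40·258/570 = 18.1053
RR_MH = (31.0523 + 4.3789) / (56.9497 + 18.1053) = 35.4313 / 75.0550 = 0.47207

0.47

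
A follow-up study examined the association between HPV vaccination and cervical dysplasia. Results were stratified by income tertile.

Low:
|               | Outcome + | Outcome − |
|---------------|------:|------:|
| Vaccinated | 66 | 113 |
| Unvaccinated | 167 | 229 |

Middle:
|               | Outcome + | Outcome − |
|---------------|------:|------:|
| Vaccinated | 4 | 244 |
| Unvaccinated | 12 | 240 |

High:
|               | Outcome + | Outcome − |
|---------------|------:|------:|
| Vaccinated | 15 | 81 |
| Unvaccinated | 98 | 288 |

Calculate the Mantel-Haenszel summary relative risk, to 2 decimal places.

RR_MH = Σ(aᵢ·n₀ᵢ/nᵢ) / Σ(cᵢ·n₁ᵢ/nᵢ), with n₁ᵢ = aᵢ+bᵢ (exposed), n₀ᵢ = cᵢ+dᵢ (unexposed), nᵢ = n₁ᵢ+n₀ᵢ.
Stratum 1 (Low): n₁ = 179, n₀ = 396, n = 575; a·n₀/n = 66·396/575 = 45.4539; c·n₁/n = 167·179/575 = 51.9878
Stratum 2 (Middle): n₁ = 248, n₀ = 252, n = 500; a·n₀/n = 4·252/500 = 2.0160; c·n₁/n = 12·248/500 = 5.9520
Stratum 3 (High): n₁ = 96, n₀ = 386, n = 482; a·n₀/n = 15·386/482 = 12.0124; c·n₁/n = 98·96/482 = 19.5187
RR_MH = (45.4539 + 2.0160 + 12.0124) / (51.9878 + 5.9520 + 19.5187) = 59.4824 / 77.4585 = 0.76793

0.77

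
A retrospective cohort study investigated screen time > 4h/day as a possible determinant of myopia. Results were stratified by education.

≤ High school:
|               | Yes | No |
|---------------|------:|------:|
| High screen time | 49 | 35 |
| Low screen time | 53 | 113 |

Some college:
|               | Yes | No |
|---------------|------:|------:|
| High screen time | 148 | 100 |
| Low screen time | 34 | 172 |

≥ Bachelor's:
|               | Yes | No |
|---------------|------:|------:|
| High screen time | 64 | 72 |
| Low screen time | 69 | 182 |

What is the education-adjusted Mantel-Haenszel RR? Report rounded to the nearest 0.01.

2.33

RR_MH = Σ(aᵢ·n₀ᵢ/nᵢ) / Σ(cᵢ·n₁ᵢ/nᵢ), with n₁ᵢ = aᵢ+bᵢ (exposed), n₀ᵢ = cᵢ+dᵢ (unexposed), nᵢ = n₁ᵢ+n₀ᵢ.
Stratum 1 (≤ High school): n₁ = 84, n₀ = 166, n = 250; a·n₀/n = 49·166/250 = 32.5360; c·n₁/n = 53·84/250 = 17.8080
Stratum 2 (Some college): n₁ = 248, n₀ = 206, n = 454; a·n₀/n = 148·206/454 = 67.1542; c·n₁/n = 34·248/454 = 18.5727
Stratum 3 (≥ Bachelor's): n₁ = 136, n₀ = 251, n = 387; a·n₀/n = 64·251/387 = 41.5090; c·n₁/n = 69·136/387 = 24.2481
RR_MH = (32.5360 + 67.1542 + 41.5090) / (17.8080 + 18.5727 + 24.2481) = 141.1992 / 60.6287 = 2.32892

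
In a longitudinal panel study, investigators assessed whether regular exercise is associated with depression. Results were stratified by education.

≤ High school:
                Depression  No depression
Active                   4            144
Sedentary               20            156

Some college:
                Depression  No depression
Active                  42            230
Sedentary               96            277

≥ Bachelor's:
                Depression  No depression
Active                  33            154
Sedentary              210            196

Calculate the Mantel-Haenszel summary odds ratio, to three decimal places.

0.316

OR_MH = Σ(aᵢdᵢ/nᵢ) / Σ(bᵢcᵢ/nᵢ), where nᵢ is the stratum total.
Stratum 1 (≤ High school): n = 324; a·d/n = 4·156/324 = 1.9259; b·c/n = 144·20/324 = 8.8889
Stratum 2 (Some college): n = 645; a·d/n = 42·277/645 = 18.0372; b·c/n = 230·96/645 = 34.2326
Stratum 3 (≥ Bachelor's): n = 593; a·d/n = 33·196/593 = 10.9073; b·c/n = 154·210/593 = 54.5363
OR_MH = (1.9259 + 18.0372 + 10.9073) / (8.8889 + 34.2326 + 54.5363) = 30.8704 / 97.6577 = 0.31611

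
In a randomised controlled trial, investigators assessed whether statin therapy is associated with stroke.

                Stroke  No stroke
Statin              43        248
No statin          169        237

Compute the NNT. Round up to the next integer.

4

Risk in treated group = 43/291 = 0.14777; risk in control = 169/406 = 0.41626.
Absolute risk reduction = 0.41626 − 0.14777 = 0.26849
NNT = 1 / ARR = 1 / 0.26849 = 3.725 → round up → 4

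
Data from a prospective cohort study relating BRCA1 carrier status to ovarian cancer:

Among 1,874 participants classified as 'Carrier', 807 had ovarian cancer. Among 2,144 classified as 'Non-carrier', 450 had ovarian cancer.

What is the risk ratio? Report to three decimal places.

From the description: a = 807, b = 1067, c = 450, d = 1694.
Risk in exposed = 807/1874 = 0.43063; risk in unexposed = 450/2144 = 0.20989.
RR = 0.43063 / 0.20989 = 2.05171
The risk among the exposed is 2.05 times that among the unexposed.

2.052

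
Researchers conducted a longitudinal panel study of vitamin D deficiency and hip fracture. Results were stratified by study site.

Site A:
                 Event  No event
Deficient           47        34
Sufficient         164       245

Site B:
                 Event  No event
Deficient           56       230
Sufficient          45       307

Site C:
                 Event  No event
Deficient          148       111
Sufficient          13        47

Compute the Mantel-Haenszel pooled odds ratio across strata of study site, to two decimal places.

OR_MH = Σ(aᵢdᵢ/nᵢ) / Σ(bᵢcᵢ/nᵢ), where nᵢ is the stratum total.
Stratum 1 (Site A): n = 490; a·d/n = 47·245/490 = 23.5000; b·c/n = 34·164/490 = 11.3796
Stratum 2 (Site B): n = 638; a·d/n = 56·307/638 = 26.9467; b·c/n = 230·45/638 = 16.2226
Stratum 3 (Site C): n = 319; a·d/n = 148·47/319 = 21.8056; b·c/n = 111·13/319 = 4.5235
OR_MH = (23.5000 + 26.9467 + 21.8056) / (11.3796 + 16.2226 + 4.5235) = 72.2524 / 32.1257 = 2.24905

2.25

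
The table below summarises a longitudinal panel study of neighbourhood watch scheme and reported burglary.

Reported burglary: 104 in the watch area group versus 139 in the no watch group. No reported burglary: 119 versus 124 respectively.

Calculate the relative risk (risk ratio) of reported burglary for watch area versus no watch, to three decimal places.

0.882

From the description: a = 104, b = 119, c = 139, d = 124.
Risk in exposed = 104/223 = 0.46637; risk in unexposed = 139/263 = 0.52852.
RR = 0.46637 / 0.52852 = 0.88241
The risk is 12% lower among the exposed than among the unexposed.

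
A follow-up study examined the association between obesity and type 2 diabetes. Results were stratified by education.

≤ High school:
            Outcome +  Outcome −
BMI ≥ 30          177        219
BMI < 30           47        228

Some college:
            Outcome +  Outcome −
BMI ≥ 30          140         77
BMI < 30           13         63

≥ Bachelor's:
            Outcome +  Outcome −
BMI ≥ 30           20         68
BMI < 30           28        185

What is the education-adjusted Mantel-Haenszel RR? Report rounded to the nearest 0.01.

RR_MH = Σ(aᵢ·n₀ᵢ/nᵢ) / Σ(cᵢ·n₁ᵢ/nᵢ), with n₁ᵢ = aᵢ+bᵢ (exposed), n₀ᵢ = cᵢ+dᵢ (unexposed), nᵢ = n₁ᵢ+n₀ᵢ.
Stratum 1 (≤ High school): n₁ = 396, n₀ = 275, n = 671; a·n₀/n = 177·275/671 = 72.5410; c·n₁/n = 47·396/671 = 27.7377
Stratum 2 (Some college): n₁ = 217, n₀ = 76, n = 293; a·n₀/n = 140·76/293 = 36.3140; c·n₁/n = 13·217/293 = 9.6280
Stratum 3 (≥ Bachelor's): n₁ = 88, n₀ = 213, n = 301; a·n₀/n = 20·213/301 = 14.1528; c·n₁/n = 28·88/301 = 8.1860
RR_MH = (72.5410 + 36.3140 + 14.1528) / (27.7377 + 9.6280 + 8.1860) = 123.0078 / 45.5517 = 2.70040

2.70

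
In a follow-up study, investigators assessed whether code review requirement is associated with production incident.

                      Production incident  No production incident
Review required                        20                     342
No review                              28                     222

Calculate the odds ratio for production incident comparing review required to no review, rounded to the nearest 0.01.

Cells: a = 20, b = 342, c = 28, d = 222.
OR = (a·d)/(b·c) = (20 × 222) / (342 × 28) = 4440 / 9576 = 0.46366
Exposure is associated with lower odds of production incident (OR = 0.46 < 1).

0.46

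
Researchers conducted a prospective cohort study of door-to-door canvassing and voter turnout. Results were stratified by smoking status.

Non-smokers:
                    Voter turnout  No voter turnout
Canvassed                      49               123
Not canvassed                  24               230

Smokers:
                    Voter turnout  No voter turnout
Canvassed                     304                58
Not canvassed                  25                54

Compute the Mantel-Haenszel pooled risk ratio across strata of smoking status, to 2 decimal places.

RR_MH = Σ(aᵢ·n₀ᵢ/nᵢ) / Σ(cᵢ·n₁ᵢ/nᵢ), with n₁ᵢ = aᵢ+bᵢ (exposed), n₀ᵢ = cᵢ+dᵢ (unexposed), nᵢ = n₁ᵢ+n₀ᵢ.
Stratum 1 (Non-smokers): n₁ = 172, n₀ = 254, n = 426; a·n₀/n = 49·254/426 = 29.2160; c·n₁/n = 24·172/426 = 9.6901
Stratum 2 (Smokers): n₁ = 362, n₀ = 79, n = 441; a·n₀/n = 304·79/441 = 54.4580; c·n₁/n = 25·362/441 = 20.5215
RR_MH = (29.2160 + 54.4580) / (9.6901 + 20.5215) = 83.6740 / 30.2117 = 2.76959

2.77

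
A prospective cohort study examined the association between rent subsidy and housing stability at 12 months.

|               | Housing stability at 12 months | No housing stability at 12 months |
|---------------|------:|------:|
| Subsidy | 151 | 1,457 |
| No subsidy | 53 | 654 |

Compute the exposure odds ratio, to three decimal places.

Cells: a = 151, b = 1457, c = 53, d = 654.
OR = (a·d)/(b·c) = (151 × 654) / (1457 × 53) = 98754 / 77221 = 1.27885
The odds of housing stability at 12 months are about 1.28 times as high in the subsidy group.

1.279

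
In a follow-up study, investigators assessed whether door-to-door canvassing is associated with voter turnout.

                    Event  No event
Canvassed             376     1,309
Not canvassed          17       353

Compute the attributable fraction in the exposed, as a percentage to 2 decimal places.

Cells: a = 376, b = 1309, c = 17, d = 353.
Risk in exposed = 376/1685 = 0.22315; risk in unexposed = 17/370 = 0.04595.
RR = 0.22315/0.04595 = 4.85669
AR% = (RR − 1)/RR × 100 = (4.85669 − 1)/4.85669 × 100 = 79.4099%

79.41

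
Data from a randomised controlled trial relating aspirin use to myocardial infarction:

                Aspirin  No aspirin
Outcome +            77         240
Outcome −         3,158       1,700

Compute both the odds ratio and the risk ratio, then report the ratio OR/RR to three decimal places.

Reading the table with exposure as columns: a = 77 (Aspirin, case), b = 3158 (Aspirin, non-case), c = 240 (No aspirin, case), d = 1700.
OR = (77·1700)/(3158·240) = 130900/757920 = 0.17271
Risk in exposed = 77/3235 = 0.02380; risk in unexposed = 240/1940 = 0.12371; RR = 0.19240
OR/RR = 0.17271 / 0.19240 = 0.89765
The outcome is not rare, so the OR lies further from 1 than the RR.

0.898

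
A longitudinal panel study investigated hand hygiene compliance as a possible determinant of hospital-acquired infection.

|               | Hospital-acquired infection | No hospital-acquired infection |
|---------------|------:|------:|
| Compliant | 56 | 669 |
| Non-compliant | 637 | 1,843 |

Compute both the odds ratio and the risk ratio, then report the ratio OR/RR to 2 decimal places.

0.81

Cells: a = 56, b = 669, c = 637, d = 1843.
OR = (56·1843)/(669·637) = 103208/426153 = 0.24219
Risk in exposed = 56/725 = 0.07724; risk in unexposed = 637/2480 = 0.25685; RR = 0.30072
OR/RR = 0.24219 / 0.30072 = 0.80535
The outcome is not rare, so the OR lies further from 1 than the RR.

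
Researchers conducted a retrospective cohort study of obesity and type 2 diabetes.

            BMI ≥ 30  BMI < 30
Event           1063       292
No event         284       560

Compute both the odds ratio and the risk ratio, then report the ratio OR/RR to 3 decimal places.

3.117

Reading the table with exposure as columns: a = 1063 (BMI ≥ 30, case), b = 284 (BMI ≥ 30, non-case), c = 292 (BMI < 30, case), d = 560.
OR = (1063·560)/(284·292) = 595280/82928 = 7.17828
Risk in exposed = 1063/1347 = 0.78916; risk in unexposed = 292/852 = 0.34272; RR = 2.30262
OR/RR = 7.17828 / 2.30262 = 3.11744
The outcome is not rare, so the OR lies further from 1 than the RR.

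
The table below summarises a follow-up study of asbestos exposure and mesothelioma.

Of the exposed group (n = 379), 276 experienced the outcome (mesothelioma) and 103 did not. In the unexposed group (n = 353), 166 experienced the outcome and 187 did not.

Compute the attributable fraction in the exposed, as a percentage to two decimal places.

35.43

From the description: a = 276, b = 103, c = 166, d = 187.
Risk in exposed = 276/379 = 0.72823; risk in unexposed = 166/353 = 0.47025.
RR = 0.72823/0.47025 = 1.54859
AR% = (RR − 1)/RR × 100 = (1.54859 − 1)/1.54859 × 100 = 35.4251%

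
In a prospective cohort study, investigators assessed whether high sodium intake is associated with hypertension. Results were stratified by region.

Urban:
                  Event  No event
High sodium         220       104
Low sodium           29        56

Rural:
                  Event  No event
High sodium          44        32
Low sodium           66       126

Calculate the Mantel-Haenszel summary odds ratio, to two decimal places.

3.33

OR_MH = Σ(aᵢdᵢ/nᵢ) / Σ(bᵢcᵢ/nᵢ), where nᵢ is the stratum total.
Stratum 1 (Urban): n = 409; a·d/n = 220·56/409 = 30.1222; b·c/n = 104·29/409 = 7.3741
Stratum 2 (Rural): n = 268; a·d/n = 44·126/268 = 20.6866; b·c/n = 32·66/268 = 7.8806
OR_MH = (30.1222 + 20.6866) / (7.3741 + 7.8806) = 50.8088 / 15.2547 = 3.33070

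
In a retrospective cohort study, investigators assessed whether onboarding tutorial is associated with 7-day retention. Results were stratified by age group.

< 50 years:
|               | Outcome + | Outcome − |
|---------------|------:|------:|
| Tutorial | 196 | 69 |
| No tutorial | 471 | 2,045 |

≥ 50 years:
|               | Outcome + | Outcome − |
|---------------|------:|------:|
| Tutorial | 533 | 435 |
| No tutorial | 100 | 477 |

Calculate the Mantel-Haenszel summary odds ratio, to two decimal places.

7.75

OR_MH = Σ(aᵢdᵢ/nᵢ) / Σ(bᵢcᵢ/nᵢ), where nᵢ is the stratum total.
Stratum 1 (< 50 years): n = 2781; a·d/n = 196·2045/2781 = 144.1280; b·c/n = 69·471/2781 = 11.6861
Stratum 2 (≥ 50 years): n = 1545; a·d/n = 533·477/1545 = 164.5573; b·c/n = 435·100/1545 = 28.1553
OR_MH = (144.1280 + 164.5573) / (11.6861 + 28.1553) = 308.6853 / 39.8414 = 7.74785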